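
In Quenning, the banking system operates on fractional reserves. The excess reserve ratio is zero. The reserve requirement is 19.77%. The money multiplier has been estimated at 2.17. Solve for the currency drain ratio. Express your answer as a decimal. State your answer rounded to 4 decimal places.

0.4880

Using m = 2.17. From m = (1 + c)/(c + rr + e), rearranging gives 1 + c = m·(c + rr + e), so c·(1 − m) = m·(rr + e) − 1.
Hence c = [m·(rr + e) − 1]/(1 − m) = [2.17 × (0.1977 + 0) − 1] / (1 − 2.17) ≈ 0.488026.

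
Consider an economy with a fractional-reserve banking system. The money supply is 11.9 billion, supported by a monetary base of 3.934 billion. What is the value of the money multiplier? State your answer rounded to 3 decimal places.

3.025

The money multiplier is m = M / MB = 11.9 / 3.934 ≈ 3.02491.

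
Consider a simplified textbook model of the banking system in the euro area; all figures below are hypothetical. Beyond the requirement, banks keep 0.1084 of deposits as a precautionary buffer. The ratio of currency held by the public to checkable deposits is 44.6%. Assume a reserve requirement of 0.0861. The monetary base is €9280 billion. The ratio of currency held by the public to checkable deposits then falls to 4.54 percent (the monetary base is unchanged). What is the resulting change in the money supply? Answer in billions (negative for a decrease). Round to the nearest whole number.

€19488 billion

Initially m₁ = (1 + 0.446) / (0.0861 + 0.1084 + 0.446) ≈ 2.25761, so M₁ = 2.25761 × 9280 = 20950.6208 billion.
After the change m₂ = (1 + 0.0454) / (0.0861 + 0.1084 + 0.0454) ≈ 4.35765, so M₂ = 4.35765 × 9280 = 40438.992 billion.
ΔM = M₂ − M₁ = 40438.992 − 20950.6208 = 19488.3712 billion.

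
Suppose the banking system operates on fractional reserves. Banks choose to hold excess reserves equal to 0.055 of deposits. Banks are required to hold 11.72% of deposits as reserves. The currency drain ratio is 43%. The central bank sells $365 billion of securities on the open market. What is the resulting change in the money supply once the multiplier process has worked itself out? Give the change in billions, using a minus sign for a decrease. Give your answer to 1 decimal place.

-866.7 billion

The money multiplier is m = (1 + c) / (rr + e + c) = (1 + 0.43) / (0.1172 + 0.055 + 0.43) ≈ 2.37463.
The sale removes 365 billion of base, so ΔM = m × ΔMB = 2.37463 × (−365) ≈ -866.7399 billion.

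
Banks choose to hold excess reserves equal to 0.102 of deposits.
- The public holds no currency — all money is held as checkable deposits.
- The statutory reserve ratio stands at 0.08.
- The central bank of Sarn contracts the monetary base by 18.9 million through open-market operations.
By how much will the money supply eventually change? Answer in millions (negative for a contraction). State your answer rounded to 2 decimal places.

-103.85 million

The money multiplier is m = 1 / (rr + e) = 1 / (0.08 + 0.102) ≈ 5.49451.
The sale removes 18.9 million of base, so ΔM = m × ΔMB = 5.49451 × (−18.9) ≈ -103.8462 million.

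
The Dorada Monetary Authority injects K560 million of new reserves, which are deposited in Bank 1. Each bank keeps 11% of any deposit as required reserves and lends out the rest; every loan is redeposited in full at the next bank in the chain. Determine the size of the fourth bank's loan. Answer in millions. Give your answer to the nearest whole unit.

Each bank lends a fraction (1 − rr) = 0.8900 of the deposit it receives, so Bank 4 receives 560·0.8900^3 and lends 560·0.8900^4 ≈ 351.3565 million.

K351 million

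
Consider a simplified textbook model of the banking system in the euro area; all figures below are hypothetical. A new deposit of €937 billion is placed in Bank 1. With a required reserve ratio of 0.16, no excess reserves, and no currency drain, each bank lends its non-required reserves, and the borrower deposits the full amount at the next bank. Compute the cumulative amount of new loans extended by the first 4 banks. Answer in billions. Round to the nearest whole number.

€2470 billion

Bank i lends (1 − rr)^i of the original deposit: Bank 1 lends 937·0.8400 = 787.0800, Bank 2 lends 937·0.8400² = 661.1472, and so on.
Summing a geometric series: total = 937·[0.8400·(1 − 0.8400^4) / (1 − 0.8400)] ≈ 2470.0963 billion.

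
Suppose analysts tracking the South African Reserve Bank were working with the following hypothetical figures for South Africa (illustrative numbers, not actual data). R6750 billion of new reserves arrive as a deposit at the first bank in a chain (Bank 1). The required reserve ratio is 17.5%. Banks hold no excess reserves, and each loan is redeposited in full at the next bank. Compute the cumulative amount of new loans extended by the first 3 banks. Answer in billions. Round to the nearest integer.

R13953 billion

Bank i lends (1 − rr)^i of the original deposit: Bank 1 lends 6750·0.8250 = 5568.7500, Bank 2 lends 6750·0.8250² ≈ 4594.2188, and so on.
Summing a geometric series: total = 6750·[0.8250·(1 − 0.8250^3) / (1 − 0.8250)] ≈ 13953.1992 billion.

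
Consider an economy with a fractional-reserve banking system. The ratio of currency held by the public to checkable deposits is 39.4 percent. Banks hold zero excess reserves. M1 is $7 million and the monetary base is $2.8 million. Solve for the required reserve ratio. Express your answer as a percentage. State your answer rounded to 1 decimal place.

16.4%

Using m = M/MB = 7/2.8 = 2.500000. Since m = (1 + c)/(c + rr + e), the denominator satisfies c + rr + e = (1 + c)/m = (1 + 0.394) / 2.500000 = 0.557600.
With c = 0.394 and e = 0, the required reserve ratio is 0.557600 − 0.394 − 0 = 0.1636.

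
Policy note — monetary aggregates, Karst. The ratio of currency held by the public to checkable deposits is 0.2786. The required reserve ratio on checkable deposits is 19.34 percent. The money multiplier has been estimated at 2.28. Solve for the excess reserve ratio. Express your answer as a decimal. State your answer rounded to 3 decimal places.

0.089

Using m = 2.28. Since m = (1 + c)/(c + rr + e), the denominator satisfies c + rr + e = (1 + c)/m = (1 + 0.2786) / 2.28 ≈ 0.560789.
With c = 0.2786 and rr = 0.1934, the excess reserve ratio is 0.560789 − 0.2786 − 0.1934 = 0.088789.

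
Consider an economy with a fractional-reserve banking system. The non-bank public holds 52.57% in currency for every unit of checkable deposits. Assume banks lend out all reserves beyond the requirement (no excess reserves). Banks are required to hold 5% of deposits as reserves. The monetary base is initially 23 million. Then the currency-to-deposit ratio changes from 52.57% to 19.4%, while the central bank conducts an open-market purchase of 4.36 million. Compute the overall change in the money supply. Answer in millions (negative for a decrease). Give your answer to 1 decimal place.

72.9 million

Before: m₁ = (1 + 0.5257) / (0.05 + 0.5257) ≈ 2.6502, MB₁ = 23, so M₁ = 2.6502 × 23 = 60.9546 million.
After: m₂ = (1 + 0.194) / (0.05 + 0.194) ≈ 4.8934, MB₂ = 23 + 4.36 = 27.36, so M₂ = 4.8934 × 27.36 ≈ 133.8834 million.
ΔM = M₂ − M₁ = 133.8834 − 60.9546 = 72.9288 million.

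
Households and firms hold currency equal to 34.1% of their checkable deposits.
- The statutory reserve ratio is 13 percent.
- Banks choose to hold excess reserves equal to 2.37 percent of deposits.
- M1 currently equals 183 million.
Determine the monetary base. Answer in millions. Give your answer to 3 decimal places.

The money multiplier is m = (1 + c) / (rr + e + c) = (1 + 0.341) / (0.13 + 0.0237 + 0.341) ≈ 2.7107338.
MB = M / m = 183 / 2.7107338 ≈ 67.5094 million.

67.509 million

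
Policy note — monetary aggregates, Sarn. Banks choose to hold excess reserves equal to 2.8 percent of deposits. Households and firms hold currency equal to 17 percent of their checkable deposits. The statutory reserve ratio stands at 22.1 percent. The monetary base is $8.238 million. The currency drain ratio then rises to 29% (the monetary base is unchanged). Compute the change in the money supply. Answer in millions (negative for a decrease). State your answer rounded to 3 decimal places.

Initially m₁ = (1 + 0.17) / (0.221 + 0.028 + 0.17) ≈ 2.79236, so M₁ = 2.79236 × 8.238 ≈ 23.0035 million.
After the change m₂ = (1 + 0.29) / (0.221 + 0.028 + 0.29) ≈ 2.39332, so M₂ = 2.39332 × 8.238 ≈ 19.7162 million.
ΔM = M₂ − M₁ = 19.7162 − 23.0035 = -3.2873 million.

-3.287 million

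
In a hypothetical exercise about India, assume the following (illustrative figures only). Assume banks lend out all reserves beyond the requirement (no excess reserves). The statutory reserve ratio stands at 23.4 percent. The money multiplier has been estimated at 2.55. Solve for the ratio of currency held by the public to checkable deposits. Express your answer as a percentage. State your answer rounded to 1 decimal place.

26.0%

Using m = 2.55. From m = (1 + c)/(c + rr + e), rearranging gives 1 + c = m·(c + rr + e), so c·(1 − m) = m·(rr + e) − 1.
Hence c = [m·(rr + e) − 1]/(1 − m) = [2.55 × (0.234 + 0) − 1] / (1 − 2.55) ≈ 0.260194.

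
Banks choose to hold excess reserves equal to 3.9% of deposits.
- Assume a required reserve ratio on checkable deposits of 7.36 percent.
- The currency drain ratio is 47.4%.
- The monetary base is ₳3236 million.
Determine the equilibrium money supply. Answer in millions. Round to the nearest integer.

₳8131 million

The money multiplier is m = (1 + c) / (rr + e + c) = (1 + 0.474) / (0.0736 + 0.039 + 0.474) ≈ 2.51279.
So M = m × MB = 2.51279 × 3236 ≈ 8131.3884 million.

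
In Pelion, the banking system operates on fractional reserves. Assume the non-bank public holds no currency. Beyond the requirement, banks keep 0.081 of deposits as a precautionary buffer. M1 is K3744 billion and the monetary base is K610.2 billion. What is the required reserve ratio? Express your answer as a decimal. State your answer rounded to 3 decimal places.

Using m = M/MB = 3744/610.2 ≈ 6.135693. Since m = (1 + c)/(c + rr + e), the denominator satisfies c + rr + e = (1 + c)/m = (1 + 0) / 6.135693 ≈ 0.162981.
With c = 0 and e = 0.081, the required reserve ratio is 0.162981 − 0 − 0.081 = 0.081981.

0.082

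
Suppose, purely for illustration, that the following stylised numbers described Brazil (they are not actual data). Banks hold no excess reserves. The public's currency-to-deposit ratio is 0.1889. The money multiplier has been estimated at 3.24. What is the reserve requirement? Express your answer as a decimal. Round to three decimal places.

Using m = 3.24. Since m = (1 + c)/(c + rr + e), the denominator satisfies c + rr + e = (1 + c)/m = (1 + 0.1889) / 3.24 ≈ 0.366944.
With c = 0.1889 and e = 0, the reserve requirement is 0.366944 − 0.1889 − 0 = 0.178044.

0.178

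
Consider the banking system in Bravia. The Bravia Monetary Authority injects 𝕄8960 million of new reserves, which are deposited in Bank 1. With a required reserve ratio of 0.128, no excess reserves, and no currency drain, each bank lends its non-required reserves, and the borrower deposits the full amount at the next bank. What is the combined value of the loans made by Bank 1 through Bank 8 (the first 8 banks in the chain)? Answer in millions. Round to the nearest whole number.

Bank i lends (1 − rr)^i of the original deposit: Bank 1 lends 8960·0.8720 = 7813.1200, Bank 2 lends 8960·0.8720² ≈ 6813.0406, and so on.
Summing a geometric series: total = 8960·[0.8720·(1 − 0.8720^8) / (1 − 0.8720)] ≈ 40634.5393 million.

𝕄40635 million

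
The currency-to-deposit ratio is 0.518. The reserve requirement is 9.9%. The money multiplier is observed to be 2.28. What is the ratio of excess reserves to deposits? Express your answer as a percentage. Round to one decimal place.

Using m = 2.28. Since m = (1 + c)/(c + rr + e), the denominator satisfies c + rr + e = (1 + c)/m = (1 + 0.518) / 2.28 ≈ 0.665789.
With c = 0.518 and rr = 0.099, the ratio of excess reserves to deposits is 0.665789 − 0.518 − 0.099 = 0.048789.

4.9%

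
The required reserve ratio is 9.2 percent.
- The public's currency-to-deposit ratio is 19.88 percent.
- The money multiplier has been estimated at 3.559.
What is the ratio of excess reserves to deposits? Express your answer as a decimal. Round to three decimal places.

0.046

Using m = 3.559. Since m = (1 + c)/(c + rr + e), the denominator satisfies c + rr + e = (1 + c)/m = (1 + 0.1988) / 3.559 ≈ 0.336836.
With c = 0.1988 and rr = 0.092, the ratio of excess reserves to deposits is 0.336836 − 0.1988 − 0.092 = 0.046036.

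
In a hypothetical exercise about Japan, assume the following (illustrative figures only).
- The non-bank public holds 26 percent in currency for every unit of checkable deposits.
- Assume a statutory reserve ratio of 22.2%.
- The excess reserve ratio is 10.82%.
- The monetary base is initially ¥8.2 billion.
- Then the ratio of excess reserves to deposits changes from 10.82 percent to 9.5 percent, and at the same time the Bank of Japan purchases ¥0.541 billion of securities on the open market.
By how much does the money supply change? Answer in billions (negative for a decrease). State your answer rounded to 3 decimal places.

Before: m₁ = (1 + 0.26) / (0.222 + 0.1082 + 0.26) ≈ 2.13487, MB₁ = 8.2, so M₁ = 2.13487 × 8.2 ≈ 17.5059 billion.
After: m₂ = (1 + 0.26) / (0.222 + 0.095 + 0.26) ≈ 2.18371, MB₂ = 8.2 + 0.541 = 8.741, so M₂ = 2.18371 × 8.741 ≈ 19.0878 billion.
ΔM = M₂ − M₁ = 19.0878 − 17.5059 = 1.5819 billion.

¥1.582 billion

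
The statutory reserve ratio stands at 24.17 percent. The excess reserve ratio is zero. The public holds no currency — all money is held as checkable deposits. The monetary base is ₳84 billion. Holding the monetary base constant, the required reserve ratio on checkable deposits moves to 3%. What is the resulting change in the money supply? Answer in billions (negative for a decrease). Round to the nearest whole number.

Initially m₁ = 1 / (0.2417) ≈ 4.1374, so M₁ = 4.1374 × 84 = 347.5416 billion.
After the change m₂ = 1 / (0.03) ≈ 33.3333, so M₂ = 33.3333 × 84 = 2799.9972 billion.
ΔM = M₂ − M₁ = 2799.9972 − 347.5416 = 2452.4556 billion.

₳2452 billion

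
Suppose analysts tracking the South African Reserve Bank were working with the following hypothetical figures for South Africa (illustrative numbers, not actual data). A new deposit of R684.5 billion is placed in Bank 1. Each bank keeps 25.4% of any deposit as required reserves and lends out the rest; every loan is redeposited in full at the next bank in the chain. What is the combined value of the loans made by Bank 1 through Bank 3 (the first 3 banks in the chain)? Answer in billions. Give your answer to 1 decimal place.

Bank i lends (1 − rr)^i of the original deposit: Bank 1 lends 684.5·0.7460 = 510.6370, Bank 2 lends 684.5·0.7460² ≈ 380.9352, and so on.
Summing a geometric series: total = 684.5·[0.7460·(1 − 0.7460^3) / (1 − 0.7460)] ≈ 1175.7499 billion.

R1175.7 billion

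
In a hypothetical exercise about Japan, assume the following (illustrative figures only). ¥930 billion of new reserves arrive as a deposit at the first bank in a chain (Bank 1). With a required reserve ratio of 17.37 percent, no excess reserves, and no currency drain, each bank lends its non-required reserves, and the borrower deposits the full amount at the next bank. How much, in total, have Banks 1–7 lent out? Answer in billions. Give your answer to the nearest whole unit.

¥3261 billion

Bank i lends (1 − rr)^i of the original deposit: Bank 1 lends 930·0.8263 = 768.4590, Bank 2 lends 930·0.8263² ≈ 634.9777, and so on.
Summing a geometric series: total = 930·[0.8263·(1 − 0.8263^7) / (1 − 0.8263)] ≈ 3260.5084 billion.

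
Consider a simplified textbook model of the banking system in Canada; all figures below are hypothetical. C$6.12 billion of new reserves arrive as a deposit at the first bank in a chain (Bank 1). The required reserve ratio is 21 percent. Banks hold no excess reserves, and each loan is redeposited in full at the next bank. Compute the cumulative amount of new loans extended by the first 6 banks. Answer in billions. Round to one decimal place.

C$17.4 billion

Bank i lends (1 − rr)^i of the original deposit: Bank 1 lends 6.12·0.7900 = 4.8348, Bank 2 lends 6.12·0.7900² ≈ 3.8195, and so on.
Summing a geometric series: total = 6.12·[0.7900·(1 − 0.7900^6) / (1 − 0.7900)] ≈ 17.4263 billion.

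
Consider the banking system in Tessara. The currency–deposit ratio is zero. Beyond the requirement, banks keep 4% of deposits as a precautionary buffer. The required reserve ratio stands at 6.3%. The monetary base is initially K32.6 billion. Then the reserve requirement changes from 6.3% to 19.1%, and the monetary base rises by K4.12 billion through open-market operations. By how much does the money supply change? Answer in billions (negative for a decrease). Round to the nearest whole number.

-158 billion

Before: m₁ = 1 / (0.063 + 0.04) ≈ 9.7087, MB₁ = 32.6, so M₁ = 9.7087 × 32.6 ≈ 316.5036 billion.
After: m₂ = 1 / (0.191 + 0.04) ≈ 4.3290, MB₂ = 32.6 + 4.12 = 36.72, so M₂ = 4.3290 × 36.72 ≈ 158.9609 billion.
ΔM = M₂ − M₁ = 158.9609 − 316.5036 = -157.5427 billion.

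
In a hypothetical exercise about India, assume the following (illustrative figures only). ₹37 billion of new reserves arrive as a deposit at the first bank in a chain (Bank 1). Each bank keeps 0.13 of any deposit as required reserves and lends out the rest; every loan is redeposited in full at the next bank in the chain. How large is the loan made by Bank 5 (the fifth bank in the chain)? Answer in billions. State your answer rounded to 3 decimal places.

₹18.442 billion

Each bank lends a fraction (1 − rr) = 0.8700 of the deposit it receives, so Bank 5 receives 37·0.8700^4 and lends 37·0.8700^5 ≈ 18.4416 billion.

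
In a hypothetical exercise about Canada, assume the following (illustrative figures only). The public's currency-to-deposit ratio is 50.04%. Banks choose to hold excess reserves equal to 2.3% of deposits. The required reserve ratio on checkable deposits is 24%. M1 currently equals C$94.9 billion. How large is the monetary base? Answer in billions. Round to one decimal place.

The money multiplier is m = (1 + c) / (rr + e + c) = (1 + 0.5004) / (0.24 + 0.023 + 0.5004) ≈ 1.9654.
MB = M / m = 94.9 / 1.9654 ≈ 48.2853 billion.

C$48.3 billion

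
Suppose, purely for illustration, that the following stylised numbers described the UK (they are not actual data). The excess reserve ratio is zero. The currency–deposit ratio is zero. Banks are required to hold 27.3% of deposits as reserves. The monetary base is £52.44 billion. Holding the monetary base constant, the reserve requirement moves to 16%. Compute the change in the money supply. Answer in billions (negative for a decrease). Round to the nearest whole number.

£136 billion

Initially m₁ = 1 / (0.273) ≈ 3.6630, so M₁ = 3.6630 × 52.44 ≈ 192.0877 billion.
After the change m₂ = 1 / (0.16) = 6.25, so M₂ = 6.25 × 52.44 = 327.75 billion.
ΔM = M₂ − M₁ = 327.75 − 192.0877 = 135.6623 billion.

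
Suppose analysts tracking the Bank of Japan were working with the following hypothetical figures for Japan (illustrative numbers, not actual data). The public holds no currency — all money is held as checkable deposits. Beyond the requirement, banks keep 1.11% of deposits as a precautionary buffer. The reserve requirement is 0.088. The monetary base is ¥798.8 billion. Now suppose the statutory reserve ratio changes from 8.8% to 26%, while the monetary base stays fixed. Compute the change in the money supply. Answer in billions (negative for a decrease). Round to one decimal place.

-5114.0 billion

Initially m₁ = 1 / (0.088 + 0.0111) ≈ 10.09082, so M₁ = 10.09082 × 798.8 ≈ 8060.547 billion.
After the change m₂ = 1 / (0.26 + 0.0111) ≈ 3.68868, so M₂ = 3.68868 × 798.8 ≈ 2946.5176 billion.
ΔM = M₂ − M₁ = 2946.5176 − 8060.547 = -5114.0294 billion.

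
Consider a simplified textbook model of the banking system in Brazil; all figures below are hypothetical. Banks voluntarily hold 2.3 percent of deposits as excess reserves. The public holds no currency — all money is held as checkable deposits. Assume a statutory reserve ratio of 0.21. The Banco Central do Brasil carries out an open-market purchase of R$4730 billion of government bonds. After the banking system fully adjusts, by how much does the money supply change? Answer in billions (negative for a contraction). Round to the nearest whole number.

R$20300 billion

The money multiplier is m = 1 / (rr + e) = 1 / (0.21 + 0.023) ≈ 4.29185.
The purchase adds 4730 billion of base, so ΔM = m × ΔMB = 4.29185 × (+4730) = 20300.4505 billion.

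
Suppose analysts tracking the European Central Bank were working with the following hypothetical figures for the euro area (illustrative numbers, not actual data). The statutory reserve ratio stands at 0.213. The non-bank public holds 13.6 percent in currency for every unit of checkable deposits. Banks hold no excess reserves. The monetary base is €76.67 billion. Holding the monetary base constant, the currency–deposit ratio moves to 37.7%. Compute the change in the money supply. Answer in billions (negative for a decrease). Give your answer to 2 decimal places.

-70.62 billion

Initially m₁ = (1 + 0.136) / (0.213 + 0.136) ≈ 3.25501, so M₁ = 3.25501 × 76.67 ≈ 249.5616 billion.
After the change m₂ = (1 + 0.377) / (0.213 + 0.377) ≈ 2.33390, so M₂ = 2.33390 × 76.67 ≈ 178.9401 billion.
ΔM = M₂ − M₁ = 178.9401 − 249.5616 = -70.6215 billion.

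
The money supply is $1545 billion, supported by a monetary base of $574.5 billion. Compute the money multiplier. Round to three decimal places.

The money multiplier is m = M / MB = 1545 / 574.5 ≈ 2.68930.

2.689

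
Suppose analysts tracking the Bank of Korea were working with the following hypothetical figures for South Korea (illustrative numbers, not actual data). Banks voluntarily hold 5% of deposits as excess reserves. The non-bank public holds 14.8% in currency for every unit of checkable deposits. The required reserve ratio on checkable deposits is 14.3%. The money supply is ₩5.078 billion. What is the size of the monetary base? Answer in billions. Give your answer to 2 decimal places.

The money multiplier is m = (1 + c) / (rr + e + c) = (1 + 0.148) / (0.143 + 0.05 + 0.148) ≈ 3.3666.
MB = M / m = 5.078 / 3.3666 ≈ 1.5083 billion.

₩1.51 billion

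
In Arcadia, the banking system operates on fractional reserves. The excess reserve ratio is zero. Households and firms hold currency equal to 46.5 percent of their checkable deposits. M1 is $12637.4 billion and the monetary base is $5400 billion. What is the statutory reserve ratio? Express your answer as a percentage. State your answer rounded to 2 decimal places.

16.10%

Using m = M/MB = 12637.4/5400 ≈ 2.340259. Since m = (1 + c)/(c + rr + e), the denominator satisfies c + rr + e = (1 + c)/m = (1 + 0.465) / 2.340259 ≈ 0.625999.
With c = 0.465 and e = 0, the statutory reserve ratio is 0.625999 − 0.465 − 0 = 0.160999.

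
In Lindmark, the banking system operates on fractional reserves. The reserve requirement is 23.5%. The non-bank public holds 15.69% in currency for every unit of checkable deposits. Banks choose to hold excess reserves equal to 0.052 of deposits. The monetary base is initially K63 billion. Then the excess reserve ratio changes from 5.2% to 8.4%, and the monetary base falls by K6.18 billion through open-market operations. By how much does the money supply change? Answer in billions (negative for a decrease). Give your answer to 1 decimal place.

-26.1 billion

Before: m₁ = (1 + 0.1569) / (0.235 + 0.052 + 0.1569) ≈ 2.6062, MB₁ = 63, so M₁ = 2.6062 × 63 = 164.1906 billion.
After: m₂ = (1 + 0.1569) / (0.235 + 0.084 + 0.1569) ≈ 2.4310, MB₂ = 63 − 6.18 = 56.82, so M₂ = 2.4310 × 56.82 ≈ 138.1294 billion.
ΔM = M₂ − M₁ = 138.1294 − 164.1906 = -26.0612 billion.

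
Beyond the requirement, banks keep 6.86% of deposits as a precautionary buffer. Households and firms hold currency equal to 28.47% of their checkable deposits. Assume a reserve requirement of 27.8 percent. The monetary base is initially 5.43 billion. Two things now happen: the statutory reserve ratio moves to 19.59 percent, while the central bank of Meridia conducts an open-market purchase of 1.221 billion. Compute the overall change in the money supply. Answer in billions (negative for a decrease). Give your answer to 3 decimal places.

Before: m₁ = (1 + 0.2847) / (0.278 + 0.0686 + 0.2847) ≈ 2.03501, MB₁ = 5.43, so M₁ = 2.03501 × 5.43 ≈ 11.0501 billion.
After: m₂ = (1 + 0.2847) / (0.1959 + 0.0686 + 0.2847) ≈ 2.33922, MB₂ = 5.43 + 1.221 = 6.651, so M₂ = 2.33922 × 6.651 ≈ 15.5582 billion.
ΔM = M₂ − M₁ = 15.5582 − 11.0501 = 4.5081 billion.

4.508 billion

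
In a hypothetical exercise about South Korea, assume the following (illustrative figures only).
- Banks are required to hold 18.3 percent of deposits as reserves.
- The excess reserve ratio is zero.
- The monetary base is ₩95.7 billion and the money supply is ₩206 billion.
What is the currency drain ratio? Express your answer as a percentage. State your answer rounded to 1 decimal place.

Using m = M/MB = 206/95.7 ≈ 2.152560. From m = (1 + c)/(c + rr + e), rearranging gives 1 + c = m·(c + rr + e), so c·(1 − m) = m·(rr + e) − 1.
Hence c = [m·(rr + e) − 1]/(1 − m) = [2.152560 × (0.183 + 0) − 1] / (1 − 2.152560) ≈ 0.525857.

52.6%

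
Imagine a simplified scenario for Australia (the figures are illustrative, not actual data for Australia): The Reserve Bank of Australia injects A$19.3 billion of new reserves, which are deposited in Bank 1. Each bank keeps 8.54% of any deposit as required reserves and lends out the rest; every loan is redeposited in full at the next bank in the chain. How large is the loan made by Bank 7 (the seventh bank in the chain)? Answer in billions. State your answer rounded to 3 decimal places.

A$10.332 billion

Each bank lends a fraction (1 − rr) = 0.9146 of the deposit it receives, so Bank 7 receives 19.3·0.9146^6 and lends 19.3·0.9146^7 ≈ 10.3318 billion.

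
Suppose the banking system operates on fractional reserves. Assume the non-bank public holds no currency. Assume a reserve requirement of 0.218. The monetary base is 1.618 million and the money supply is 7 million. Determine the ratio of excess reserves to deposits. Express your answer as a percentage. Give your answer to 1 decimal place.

1.3%

Using m = M/MB = 7/1.618 ≈ 4.326329. Since m = (1 + c)/(c + rr + e), the denominator satisfies c + rr + e = (1 + c)/m = (1 + 0) / 4.326329 ≈ 0.231143.
With c = 0 and rr = 0.218, the ratio of excess reserves to deposits is 0.231143 − 0 − 0.218 = 0.013143.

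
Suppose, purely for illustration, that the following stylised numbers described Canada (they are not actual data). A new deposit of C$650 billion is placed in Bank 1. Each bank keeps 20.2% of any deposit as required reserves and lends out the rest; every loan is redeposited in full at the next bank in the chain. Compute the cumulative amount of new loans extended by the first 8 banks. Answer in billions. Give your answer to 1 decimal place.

C$2145.6 billion

Bank i lends (1 − rr)^i of the original deposit: Bank 1 lends 650·0.7980 = 518.7000, Bank 2 lends 650·0.7980² = 413.9226, and so on.
Summing a geometric series: total = 650·[0.7980·(1 − 0.7980^8) / (1 − 0.7980)] ≈ 2145.5539 billion.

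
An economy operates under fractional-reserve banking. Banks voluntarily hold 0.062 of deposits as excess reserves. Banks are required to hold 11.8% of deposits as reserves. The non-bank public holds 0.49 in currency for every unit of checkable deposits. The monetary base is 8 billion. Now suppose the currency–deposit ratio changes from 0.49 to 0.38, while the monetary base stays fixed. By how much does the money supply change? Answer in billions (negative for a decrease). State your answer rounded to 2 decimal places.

1.92 billion

Initially m₁ = (1 + 0.49) / (0.118 + 0.062 + 0.49) ≈ 2.2239, so M₁ = 2.2239 × 8 = 17.7912 billion.
After the change m₂ = (1 + 0.38) / (0.118 + 0.062 + 0.38) ≈ 2.4643, so M₂ = 2.4643 × 8 = 19.7144 billion.
ΔM = M₂ − M₁ = 19.7144 − 17.7912 = 1.9232 billion.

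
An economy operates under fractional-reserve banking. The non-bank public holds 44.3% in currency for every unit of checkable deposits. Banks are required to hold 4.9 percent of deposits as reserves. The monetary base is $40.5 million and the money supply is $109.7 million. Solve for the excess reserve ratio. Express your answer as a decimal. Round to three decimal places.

Using m = M/MB = 109.7/40.5 ≈ 2.708642. Since m = (1 + c)/(c + rr + e), the denominator satisfies c + rr + e = (1 + c)/m = (1 + 0.443) / 2.708642 ≈ 0.532739.
With c = 0.443 and rr = 0.049, the excess reserve ratio is 0.532739 − 0.443 − 0.049 = 0.040739.

0.041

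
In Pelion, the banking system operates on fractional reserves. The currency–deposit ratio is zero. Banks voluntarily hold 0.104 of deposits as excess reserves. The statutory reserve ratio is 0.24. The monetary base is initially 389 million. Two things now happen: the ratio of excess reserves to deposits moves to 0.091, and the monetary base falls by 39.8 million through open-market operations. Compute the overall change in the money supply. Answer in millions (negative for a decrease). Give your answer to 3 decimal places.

-75.829 million

Before: m₁ = 1 / (0.24 + 0.104) ≈ 2.9069767, MB₁ = 389, so M₁ = 2.9069767 × 389 ≈ 1130.8139 million.
After: m₂ = 1 / (0.24 + 0.091) ≈ 3.0211480, MB₂ = 389 − 39.8 = 349.2, so M₂ = 3.0211480 × 349.2 ≈ 1054.9849 million.
ΔM = M₂ − M₁ = 1054.9849 − 1130.8139 = -75.829 million.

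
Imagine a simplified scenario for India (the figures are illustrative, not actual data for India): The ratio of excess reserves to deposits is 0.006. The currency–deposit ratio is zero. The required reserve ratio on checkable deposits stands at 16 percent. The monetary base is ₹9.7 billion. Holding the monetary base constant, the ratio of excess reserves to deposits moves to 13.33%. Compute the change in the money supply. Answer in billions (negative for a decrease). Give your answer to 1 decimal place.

-25.4 billion

Initially m₁ = 1 / (0.16 + 0.006) ≈ 6.0241, so M₁ = 6.0241 × 9.7 ≈ 58.4338 billion.
After the change m₂ = 1 / (0.16 + 0.1333) ≈ 3.4095, so M₂ = 3.4095 × 9.7 ≈ 33.0722 billion.
ΔM = M₂ − M₁ = 33.0722 − 58.4338 = -25.3616 billion.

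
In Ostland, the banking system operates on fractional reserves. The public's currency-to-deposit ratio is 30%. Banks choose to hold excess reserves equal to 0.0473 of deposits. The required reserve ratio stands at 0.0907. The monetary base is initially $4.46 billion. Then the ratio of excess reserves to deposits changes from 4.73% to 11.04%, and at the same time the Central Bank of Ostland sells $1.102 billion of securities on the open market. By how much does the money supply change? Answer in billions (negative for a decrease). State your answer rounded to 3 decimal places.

-4.526 billion

Before: m₁ = (1 + 0.3) / (0.0907 + 0.0473 + 0.3) ≈ 2.96804, MB₁ = 4.46, so M₁ = 2.96804 × 4.46 ≈ 13.2375 billion.
After: m₂ = (1 + 0.3) / (0.0907 + 0.1104 + 0.3) ≈ 2.59429, MB₂ = 4.46 − 1.102 = 3.358, so M₂ = 2.59429 × 3.358 ≈ 8.7116 billion.
ΔM = M₂ − M₁ = 8.7116 − 13.2375 = -4.5259 billion.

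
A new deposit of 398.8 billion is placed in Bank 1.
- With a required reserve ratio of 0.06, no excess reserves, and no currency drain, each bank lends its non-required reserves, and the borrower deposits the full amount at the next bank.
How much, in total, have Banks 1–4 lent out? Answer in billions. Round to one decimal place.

Bank i lends (1 − rr)^i of the original deposit: Bank 1 lends 398.8·0.9400 = 374.8720, Bank 2 lends 398.8·0.9400² ≈ 352.3797, and so on.
Summing a geometric series: total = 398.8·[0.9400·(1 − 0.9400^4) / (1 − 0.9400)] ≈ 1369.8513 billion.

1369.9 billion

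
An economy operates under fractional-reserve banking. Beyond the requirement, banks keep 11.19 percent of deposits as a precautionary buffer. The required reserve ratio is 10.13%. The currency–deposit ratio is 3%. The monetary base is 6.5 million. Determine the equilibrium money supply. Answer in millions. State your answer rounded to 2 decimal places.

27.53 million

The money multiplier is m = (1 + c) / (rr + e + c) = (1 + 0.03) / (0.1013 + 0.1119 + 0.03) ≈ 4.2352.
So M = m × MB = 4.2352 × 6.5 = 27.5288 million.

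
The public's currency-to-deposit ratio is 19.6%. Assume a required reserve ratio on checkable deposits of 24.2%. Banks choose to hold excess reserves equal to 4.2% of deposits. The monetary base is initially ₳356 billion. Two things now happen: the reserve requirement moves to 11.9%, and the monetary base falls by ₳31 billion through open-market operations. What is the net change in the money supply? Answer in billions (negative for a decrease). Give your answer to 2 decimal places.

₳201.76 billion

Before: m₁ = (1 + 0.196) / (0.242 + 0.042 + 0.196) ≈ 2.491667, MB₁ = 356, so M₁ = 2.491667 × 356 ≈ 887.0335 billion.
After: m₂ = (1 + 0.196) / (0.119 + 0.042 + 0.196) ≈ 3.350140, MB₂ = 356 − 31 = 325, so M₂ = 3.350140 × 325 = 1088.7955 billion.
ΔM = M₂ − M₁ = 1088.7955 − 887.0335 = 201.762 billion.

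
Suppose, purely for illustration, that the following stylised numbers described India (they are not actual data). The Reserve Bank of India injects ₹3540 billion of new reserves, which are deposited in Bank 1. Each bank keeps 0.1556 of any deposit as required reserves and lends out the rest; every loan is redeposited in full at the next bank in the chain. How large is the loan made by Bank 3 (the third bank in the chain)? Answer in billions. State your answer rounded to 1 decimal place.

Each bank lends a fraction (1 − rr) = 0.8444 of the deposit it receives, so Bank 3 receives 3540·0.8444^2 and lends 3540·0.8444^3 ≈ 2131.3164 billion.

₹2131.3 billion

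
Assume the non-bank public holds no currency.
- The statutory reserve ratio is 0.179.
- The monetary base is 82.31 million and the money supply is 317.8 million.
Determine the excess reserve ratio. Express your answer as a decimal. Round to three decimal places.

0.080

Using m = M/MB = 317.8/82.31 ≈ 3.861013. Since m = (1 + c)/(c + rr + e), the denominator satisfies c + rr + e = (1 + c)/m = (1 + 0) / 3.861013 ≈ 0.258999.
With c = 0 and rr = 0.179, the excess reserve ratio is 0.258999 − 0 − 0.179 = 0.079999.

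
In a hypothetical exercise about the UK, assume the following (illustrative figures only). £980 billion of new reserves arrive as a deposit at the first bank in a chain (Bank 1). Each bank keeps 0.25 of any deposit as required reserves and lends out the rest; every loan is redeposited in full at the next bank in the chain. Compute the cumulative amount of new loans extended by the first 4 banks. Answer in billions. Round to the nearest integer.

Bank i lends (1 − rr)^i of the original deposit: Bank 1 lends 980·0.7500 = 735.0000, Bank 2 lends 980·0.7500² = 551.2500, and so on.
Summing a geometric series: total = 980·[0.7500·(1 − 0.7500^4) / (1 − 0.7500)] ≈ 2009.7656 billion.

£2010 billion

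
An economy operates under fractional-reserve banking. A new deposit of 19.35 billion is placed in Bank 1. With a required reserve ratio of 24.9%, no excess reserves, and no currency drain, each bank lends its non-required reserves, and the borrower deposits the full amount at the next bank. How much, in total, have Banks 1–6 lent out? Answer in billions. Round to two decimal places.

Bank i lends (1 − rr)^i of the original deposit: Bank 1 lends 19.35·0.7510 ≈ 14.5319, Bank 2 lends 19.35·0.7510² ≈ 10.9134, and so on.
Summing a geometric series: total = 19.35·[0.7510·(1 − 0.7510^6) / (1 − 0.7510)] ≈ 47.8905 billion.

47.89 billion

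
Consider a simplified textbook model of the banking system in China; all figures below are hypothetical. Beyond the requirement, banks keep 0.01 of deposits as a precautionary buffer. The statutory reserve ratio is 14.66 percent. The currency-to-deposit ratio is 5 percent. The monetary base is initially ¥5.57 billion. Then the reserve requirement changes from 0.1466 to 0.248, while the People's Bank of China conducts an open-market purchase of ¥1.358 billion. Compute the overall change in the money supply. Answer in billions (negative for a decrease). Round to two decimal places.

-4.69 billion

Before: m₁ = (1 + 0.05) / (0.1466 + 0.01 + 0.05) ≈ 5.0823, MB₁ = 5.57, so M₁ = 5.0823 × 5.57 ≈ 28.3084 billion.
After: m₂ = (1 + 0.05) / (0.248 + 0.01 + 0.05) ≈ 3.4091, MB₂ = 5.57 + 1.358 = 6.928, so M₂ = 3.4091 × 6.928 ≈ 23.6182 billion.
ΔM = M₂ − M₁ = 23.6182 − 28.3084 = -4.6902 billion.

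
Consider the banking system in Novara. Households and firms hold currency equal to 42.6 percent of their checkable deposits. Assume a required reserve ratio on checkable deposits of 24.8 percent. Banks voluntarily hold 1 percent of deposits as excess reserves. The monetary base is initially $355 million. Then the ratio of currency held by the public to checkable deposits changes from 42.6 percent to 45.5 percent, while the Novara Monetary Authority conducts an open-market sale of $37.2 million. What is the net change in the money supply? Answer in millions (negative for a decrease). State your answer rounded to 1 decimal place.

Before: m₁ = (1 + 0.426) / (0.248 + 0.01 + 0.426) ≈ 2.08480, MB₁ = 355, so M₁ = 2.08480 × 355 = 740.104 million.
After: m₂ = (1 + 0.455) / (0.248 + 0.01 + 0.455) ≈ 2.04067, MB₂ = 355 − 37.2 = 317.8, so M₂ = 2.04067 × 317.8 ≈ 648.5249 million.
ΔM = M₂ − M₁ = 648.5249 − 740.104 = -91.5791 million.

-91.6 million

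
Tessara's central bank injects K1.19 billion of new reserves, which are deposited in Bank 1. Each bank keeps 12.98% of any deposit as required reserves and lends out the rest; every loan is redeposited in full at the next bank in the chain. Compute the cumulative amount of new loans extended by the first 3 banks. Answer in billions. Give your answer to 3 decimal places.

K2.721 billion

Bank i lends (1 − rr)^i of the original deposit: Bank 1 lends 1.19·0.8702 ≈ 1.0355, Bank 2 lends 1.19·0.8702² ≈ 0.9011, and so on.
Summing a geometric series: total = 1.19·[0.8702·(1 − 0.8702^3) / (1 − 0.8702)] ≈ 2.7208 billion.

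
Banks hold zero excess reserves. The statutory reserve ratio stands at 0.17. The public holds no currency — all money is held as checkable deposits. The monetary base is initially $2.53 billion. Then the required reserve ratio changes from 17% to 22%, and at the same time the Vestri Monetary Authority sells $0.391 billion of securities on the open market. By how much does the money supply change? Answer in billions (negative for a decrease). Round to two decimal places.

Before: m₁ = 1 / (0.17) ≈ 5.8824, MB₁ = 2.53, so M₁ = 5.8824 × 2.53 ≈ 14.8825 billion.
After: m₂ = 1 / (0.22) ≈ 4.5455, MB₂ = 2.53 − 0.391 = 2.139, so M₂ = 4.5455 × 2.139 ≈ 9.7228 billion.
ΔM = M₂ − M₁ = 9.7228 − 14.8825 = -5.1597 billion.

-5.16 billion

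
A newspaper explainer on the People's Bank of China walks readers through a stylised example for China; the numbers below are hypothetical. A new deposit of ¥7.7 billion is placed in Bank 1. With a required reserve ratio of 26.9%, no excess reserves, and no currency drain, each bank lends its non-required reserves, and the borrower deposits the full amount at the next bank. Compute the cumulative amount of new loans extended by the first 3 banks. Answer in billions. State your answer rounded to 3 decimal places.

¥12.751 billion

Bank i lends (1 − rr)^i of the original deposit: Bank 1 lends 7.7·0.7310 = 5.6287, Bank 2 lends 7.7·0.7310² ≈ 4.1146, and so on.
Summing a geometric series: total = 7.7·[0.7310·(1 − 0.7310^3) / (1 − 0.7310)] ≈ 12.7510 billion.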